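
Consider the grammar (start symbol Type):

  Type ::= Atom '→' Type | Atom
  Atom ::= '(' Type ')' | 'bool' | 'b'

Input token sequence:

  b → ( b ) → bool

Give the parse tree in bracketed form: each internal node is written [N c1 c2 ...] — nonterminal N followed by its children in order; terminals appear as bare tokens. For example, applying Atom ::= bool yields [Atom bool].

Type
Atom → Type
b → Type
b → Atom → Type
b → ( Type ) → Type
b → ( Atom ) → Type
b → ( b ) → Type
b → ( b ) → Atom
b → ( b ) → bool

[Type [Atom b] → [Type [Atom ( [Type [Atom b]] )] → [Type [Atom bool]]]]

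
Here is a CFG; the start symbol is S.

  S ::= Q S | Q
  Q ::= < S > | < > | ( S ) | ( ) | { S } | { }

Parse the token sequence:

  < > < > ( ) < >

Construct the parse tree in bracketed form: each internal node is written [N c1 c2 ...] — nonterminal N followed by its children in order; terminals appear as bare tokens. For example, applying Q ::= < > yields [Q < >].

[S [Q < >] [S [Q < >] [S [Q ( )] [S [Q < >]]]]]

S
Q S
< > S
< > Q S
< > < > S
< > < > Q S
< > < > ( ) S
< > < > ( ) Q
< > < > ( ) < >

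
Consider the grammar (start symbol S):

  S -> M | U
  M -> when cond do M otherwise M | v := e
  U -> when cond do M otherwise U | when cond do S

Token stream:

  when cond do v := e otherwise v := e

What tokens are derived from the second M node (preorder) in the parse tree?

[S [M when cond do [M v := e] otherwise [M v := e]]]

v := e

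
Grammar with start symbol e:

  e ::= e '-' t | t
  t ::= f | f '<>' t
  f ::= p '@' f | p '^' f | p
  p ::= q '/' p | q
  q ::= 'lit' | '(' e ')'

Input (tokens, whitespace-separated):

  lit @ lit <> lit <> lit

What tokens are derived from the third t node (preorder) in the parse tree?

[e [t [f [p [q lit]] @ [f [p [q lit]]]] <> [t [f [p [q lit]]] <> [t [f [p [q lit]]]]]]]

lit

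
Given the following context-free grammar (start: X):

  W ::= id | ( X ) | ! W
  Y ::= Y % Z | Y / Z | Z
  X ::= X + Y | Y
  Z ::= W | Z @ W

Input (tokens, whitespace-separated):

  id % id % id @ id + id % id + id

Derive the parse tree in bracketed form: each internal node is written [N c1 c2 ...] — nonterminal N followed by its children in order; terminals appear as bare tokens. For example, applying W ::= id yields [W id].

X
X + Y
X + Y + Y
Y + Y + Y
Y % Z + Y + Y
Y % Z % Z + Y + Y
Z % Z % Z + Y + Y
W % Z % Z + Y + Y
id % Z % Z + Y + Y
id % W % Z + Y + Y
id % id % Z + Y + Y
id % id % Z @ W + Y + Y
id % id % W @ W + Y + Y
id % id % id @ W + Y + Y
id % id % id @ id + Y + Y
id % id % id @ id + Y % Z + Y
id % id % id @ id + Z % Z + Y
id % id % id @ id + W % Z + Y
id % id % id @ id + id % Z + Y
id % id % id @ id + id % W + Y
id % id % id @ id + id % id + Y
id % id % id @ id + id % id + Z
id % id % id @ id + id % id + W
id % id % id @ id + id % id + id

[X [X [X [Y [Y [Y [Z [W id]]] % [Z [W id]]] % [Z [Z [W id]] @ [W id]]]] + [Y [Y [Z [W id]]] % [Z [W id]]]] + [Y [Z [W id]]]]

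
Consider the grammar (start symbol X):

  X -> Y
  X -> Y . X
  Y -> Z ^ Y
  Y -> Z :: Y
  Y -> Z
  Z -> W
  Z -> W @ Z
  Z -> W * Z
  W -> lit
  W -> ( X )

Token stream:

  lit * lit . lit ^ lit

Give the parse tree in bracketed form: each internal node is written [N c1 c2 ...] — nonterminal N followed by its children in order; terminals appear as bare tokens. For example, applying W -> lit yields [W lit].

[X [Y [Z [W lit] * [Z [W lit]]]] . [X [Y [Z [W lit]] ^ [Y [Z [W lit]]]]]]

X
Y . X
Z . X
W * Z . X
lit * Z . X
lit * W . X
lit * lit . X
lit * lit . Y
lit * lit . Z ^ Y
lit * lit . W ^ Y
lit * lit . lit ^ Y
lit * lit . lit ^ Z
lit * lit . lit ^ W
lit * lit . lit ^ lit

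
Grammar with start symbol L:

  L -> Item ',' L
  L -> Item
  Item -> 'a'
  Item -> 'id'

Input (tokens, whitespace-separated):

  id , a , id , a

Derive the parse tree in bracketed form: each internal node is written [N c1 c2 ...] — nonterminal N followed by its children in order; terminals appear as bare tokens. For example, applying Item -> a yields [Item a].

[L [Item id] , [L [Item a] , [L [Item id] , [L [Item a]]]]]

L
Item , L
id , L
id , Item , L
id , a , L
id , a , Item , L
id , a , id , L
id , a , id , Item
id , a , id , a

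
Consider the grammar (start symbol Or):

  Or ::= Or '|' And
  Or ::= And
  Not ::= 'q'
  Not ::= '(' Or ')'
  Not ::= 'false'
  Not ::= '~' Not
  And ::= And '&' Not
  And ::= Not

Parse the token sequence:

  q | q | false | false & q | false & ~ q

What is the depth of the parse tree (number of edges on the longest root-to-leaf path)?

[Or [Or [Or [Or [Or [And [Not q]]] | [And [Not q]]] | [And [Not false]]] | [And [And [Not false]] & [Not q]]] | [And [And [Not false]] & [Not ~ [Not q]]]]

7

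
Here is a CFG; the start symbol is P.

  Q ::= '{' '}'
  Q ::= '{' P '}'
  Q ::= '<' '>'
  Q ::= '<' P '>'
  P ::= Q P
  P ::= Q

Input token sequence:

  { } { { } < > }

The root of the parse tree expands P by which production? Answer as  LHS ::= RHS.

P ::= Q P

[P [Q { }] [P [Q { [P [Q { }] [P [Q < >]]] }]]]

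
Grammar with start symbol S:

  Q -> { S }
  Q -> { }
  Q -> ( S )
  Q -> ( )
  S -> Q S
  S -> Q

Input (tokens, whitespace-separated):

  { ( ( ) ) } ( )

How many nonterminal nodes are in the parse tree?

8

[S [Q { [S [Q ( [S [Q ( )]] )]] }] [S [Q ( )]]]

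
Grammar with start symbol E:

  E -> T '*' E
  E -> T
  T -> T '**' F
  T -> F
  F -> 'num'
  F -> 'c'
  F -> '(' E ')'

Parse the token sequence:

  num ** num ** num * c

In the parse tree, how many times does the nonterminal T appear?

[E [T [T [T [F num]] ** [F num]] ** [F num]] * [E [T [F c]]]]

4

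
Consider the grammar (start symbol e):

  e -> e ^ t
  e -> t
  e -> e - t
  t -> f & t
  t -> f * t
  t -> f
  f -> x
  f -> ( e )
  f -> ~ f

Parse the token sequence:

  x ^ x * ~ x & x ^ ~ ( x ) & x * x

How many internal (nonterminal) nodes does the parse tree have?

[e [e [e [t [f x]]] ^ [t [f x] * [t [f ~ [f x]] & [t [f x]]]]] ^ [t [f ~ [f ( [e [t [f x]]] )]] & [t [f x] * [t [f x]]]]]

22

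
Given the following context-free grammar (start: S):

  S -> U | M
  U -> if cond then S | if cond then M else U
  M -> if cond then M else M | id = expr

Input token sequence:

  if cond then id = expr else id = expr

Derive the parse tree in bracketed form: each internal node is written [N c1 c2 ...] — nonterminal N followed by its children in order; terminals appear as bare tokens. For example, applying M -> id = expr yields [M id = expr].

S
M
if cond then M else M
if cond then id = expr else M
if cond then id = expr else id = expr

[S [M if cond then [M id = expr] else [M id = expr]]]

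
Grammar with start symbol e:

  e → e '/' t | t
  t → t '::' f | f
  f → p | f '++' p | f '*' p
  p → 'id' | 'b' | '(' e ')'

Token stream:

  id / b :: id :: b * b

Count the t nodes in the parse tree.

[e [e [t [f [p id]]]] / [t [t [t [f [p b]]] :: [f [p id]]] :: [f [f [p b]] * [p b]]]]

4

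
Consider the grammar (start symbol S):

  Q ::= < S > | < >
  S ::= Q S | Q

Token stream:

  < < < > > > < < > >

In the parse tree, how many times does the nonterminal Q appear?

[S [Q < [S [Q < [S [Q < >]] >]] >] [S [Q < [S [Q < >]] >]]]

5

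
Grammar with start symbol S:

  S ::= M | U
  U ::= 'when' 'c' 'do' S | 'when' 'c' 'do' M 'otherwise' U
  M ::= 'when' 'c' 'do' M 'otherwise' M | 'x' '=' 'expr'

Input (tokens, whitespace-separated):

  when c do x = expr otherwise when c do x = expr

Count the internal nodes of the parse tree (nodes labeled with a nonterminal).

[S [U when c do [M x = expr] otherwise [U when c do [S [M x = expr]]]]]

6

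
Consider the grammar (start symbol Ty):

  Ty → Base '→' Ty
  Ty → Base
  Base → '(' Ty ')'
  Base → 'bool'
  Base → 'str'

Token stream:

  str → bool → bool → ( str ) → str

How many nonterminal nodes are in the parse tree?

[Ty [Base str] → [Ty [Base bool] → [Ty [Base bool] → [Ty [Base ( [Ty [Base str]] )] → [Ty [Base str]]]]]]

12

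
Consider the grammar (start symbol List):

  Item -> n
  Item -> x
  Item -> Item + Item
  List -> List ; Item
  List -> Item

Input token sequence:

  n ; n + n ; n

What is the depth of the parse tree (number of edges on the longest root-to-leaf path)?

[List [List [List [Item n]] ; [Item [Item n] + [Item n]]] ; [Item n]]

4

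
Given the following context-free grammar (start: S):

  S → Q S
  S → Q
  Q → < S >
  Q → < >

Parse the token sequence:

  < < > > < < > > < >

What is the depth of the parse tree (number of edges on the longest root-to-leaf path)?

[S [Q < [S [Q < >]] >] [S [Q < [S [Q < >]] >] [S [Q < >]]]]

5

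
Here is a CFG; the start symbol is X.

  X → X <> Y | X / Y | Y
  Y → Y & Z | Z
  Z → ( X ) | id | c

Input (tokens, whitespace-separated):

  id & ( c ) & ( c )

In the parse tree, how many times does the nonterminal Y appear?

[X [Y [Y [Y [Z id]] & [Z ( [X [Y [Z c]]] )]] & [Z ( [X [Y [Z c]]] )]]]

5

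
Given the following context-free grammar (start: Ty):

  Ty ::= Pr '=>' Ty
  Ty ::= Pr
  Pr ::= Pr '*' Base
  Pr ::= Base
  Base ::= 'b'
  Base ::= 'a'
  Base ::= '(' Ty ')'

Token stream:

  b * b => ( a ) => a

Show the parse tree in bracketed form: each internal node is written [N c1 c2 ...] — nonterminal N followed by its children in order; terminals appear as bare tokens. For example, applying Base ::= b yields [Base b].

Ty
Pr => Ty
Pr * Base => Ty
Base * Base => Ty
b * Base => Ty
b * b => Ty
b * b => Pr => Ty
b * b => Base => Ty
b * b => ( Ty ) => Ty
b * b => ( Pr ) => Ty
b * b => ( Base ) => Ty
b * b => ( a ) => Ty
b * b => ( a ) => Pr
b * b => ( a ) => Base
b * b => ( a ) => a

[Ty [Pr [Pr [Base b]] * [Base b]] => [Ty [Pr [Base ( [Ty [Pr [Base a]]] )]] => [Ty [Pr [Base a]]]]]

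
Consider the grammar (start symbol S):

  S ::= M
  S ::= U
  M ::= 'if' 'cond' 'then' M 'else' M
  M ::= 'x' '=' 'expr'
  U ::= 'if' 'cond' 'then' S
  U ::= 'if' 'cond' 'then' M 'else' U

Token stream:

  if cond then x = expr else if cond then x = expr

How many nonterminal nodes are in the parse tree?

[S [U if cond then [M x = expr] else [U if cond then [S [M x = expr]]]]]

6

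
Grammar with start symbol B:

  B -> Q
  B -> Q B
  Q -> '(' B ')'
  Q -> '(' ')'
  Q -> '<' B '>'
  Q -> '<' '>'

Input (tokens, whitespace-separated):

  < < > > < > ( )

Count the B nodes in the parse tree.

4

[B [Q < [B [Q < >]] >] [B [Q < >] [B [Q ( )]]]]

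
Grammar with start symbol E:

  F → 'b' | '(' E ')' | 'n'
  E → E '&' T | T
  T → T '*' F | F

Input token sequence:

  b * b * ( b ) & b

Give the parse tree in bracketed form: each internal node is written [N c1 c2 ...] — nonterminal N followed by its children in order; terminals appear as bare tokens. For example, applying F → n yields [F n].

[E [E [T [T [T [F b]] * [F b]] * [F ( [E [T [F b]]] )]]] & [T [F b]]]

E
E & T
T & T
T * F & T
T * F * F & T
F * F * F & T
b * F * F & T
b * b * F & T
b * b * ( E ) & T
b * b * ( T ) & T
b * b * ( F ) & T
b * b * ( b ) & T
b * b * ( b ) & F
b * b * ( b ) & b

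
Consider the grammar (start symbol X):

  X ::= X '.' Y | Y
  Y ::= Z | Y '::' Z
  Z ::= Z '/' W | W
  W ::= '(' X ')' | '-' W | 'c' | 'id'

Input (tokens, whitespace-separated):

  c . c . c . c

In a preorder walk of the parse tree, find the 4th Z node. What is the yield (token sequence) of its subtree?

[X [X [X [X [Y [Z [W c]]]] . [Y [Z [W c]]]] . [Y [Z [W c]]]] . [Y [Z [W c]]]]

c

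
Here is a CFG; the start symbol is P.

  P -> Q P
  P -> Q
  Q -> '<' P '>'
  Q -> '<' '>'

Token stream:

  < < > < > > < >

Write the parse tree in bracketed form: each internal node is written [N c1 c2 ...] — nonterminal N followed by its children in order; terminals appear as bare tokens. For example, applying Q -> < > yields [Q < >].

P
Q P
< P > P
< Q P > P
< < > P > P
< < > Q > P
< < > < > > P
< < > < > > Q
< < > < > > < >

[P [Q < [P [Q < >] [P [Q < >]]] >] [P [Q < >]]]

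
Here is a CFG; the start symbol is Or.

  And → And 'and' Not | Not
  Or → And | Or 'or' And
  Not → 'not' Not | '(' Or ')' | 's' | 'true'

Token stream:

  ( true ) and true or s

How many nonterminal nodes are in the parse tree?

11

[Or [Or [And [And [Not ( [Or [And [Not true]]] )]] and [Not true]]] or [And [Not s]]]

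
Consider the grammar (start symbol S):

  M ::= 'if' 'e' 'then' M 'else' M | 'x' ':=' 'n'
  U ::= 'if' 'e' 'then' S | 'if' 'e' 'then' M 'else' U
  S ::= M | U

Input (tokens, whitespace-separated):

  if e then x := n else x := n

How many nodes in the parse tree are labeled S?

1

[S [M if e then [M x := n] else [M x := n]]]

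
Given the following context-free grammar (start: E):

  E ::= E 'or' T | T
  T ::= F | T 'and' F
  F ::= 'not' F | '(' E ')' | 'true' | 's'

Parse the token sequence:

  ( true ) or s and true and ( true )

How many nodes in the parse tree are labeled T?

6

[E [E [T [F ( [E [T [F true]]] )]]] or [T [T [T [F s]] and [F true]] and [F ( [E [T [F true]]] )]]]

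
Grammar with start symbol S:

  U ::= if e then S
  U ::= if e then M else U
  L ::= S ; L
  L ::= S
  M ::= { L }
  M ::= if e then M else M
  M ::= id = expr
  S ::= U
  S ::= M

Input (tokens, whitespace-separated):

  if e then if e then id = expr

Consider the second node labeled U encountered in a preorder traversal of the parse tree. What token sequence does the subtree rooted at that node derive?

if e then id = expr

[S [U if e then [S [U if e then [S [M id = expr]]]]]]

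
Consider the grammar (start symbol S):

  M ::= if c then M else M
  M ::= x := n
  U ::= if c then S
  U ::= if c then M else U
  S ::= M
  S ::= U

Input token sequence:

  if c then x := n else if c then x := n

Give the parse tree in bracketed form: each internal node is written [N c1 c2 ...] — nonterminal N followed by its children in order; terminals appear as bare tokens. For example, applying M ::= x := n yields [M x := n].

S
U
if c then M else U
if c then x := n else U
if c then x := n else if c then S
if c then x := n else if c then M
if c then x := n else if c then x := n

[S [U if c then [M x := n] else [U if c then [S [M x := n]]]]]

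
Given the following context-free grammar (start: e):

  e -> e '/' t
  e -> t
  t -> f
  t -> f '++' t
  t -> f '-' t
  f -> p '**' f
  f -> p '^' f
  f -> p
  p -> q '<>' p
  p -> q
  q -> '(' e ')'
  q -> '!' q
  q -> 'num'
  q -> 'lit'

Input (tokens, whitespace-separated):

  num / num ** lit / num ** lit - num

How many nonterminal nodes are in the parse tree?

[e [e [e [t [f [p [q num]]]]] / [t [f [p [q num]] ** [f [p [q lit]]]]]] / [t [f [p [q num]] ** [f [p [q lit]]]] - [t [f [p [q num]]]]]]

25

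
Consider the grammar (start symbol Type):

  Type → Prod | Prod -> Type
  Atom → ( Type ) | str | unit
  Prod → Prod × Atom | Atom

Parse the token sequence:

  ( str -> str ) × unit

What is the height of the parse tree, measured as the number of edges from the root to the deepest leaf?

8

[Type [Prod [Prod [Atom ( [Type [Prod [Atom str]] -> [Type [Prod [Atom str]]]] )]] × [Atom unit]]]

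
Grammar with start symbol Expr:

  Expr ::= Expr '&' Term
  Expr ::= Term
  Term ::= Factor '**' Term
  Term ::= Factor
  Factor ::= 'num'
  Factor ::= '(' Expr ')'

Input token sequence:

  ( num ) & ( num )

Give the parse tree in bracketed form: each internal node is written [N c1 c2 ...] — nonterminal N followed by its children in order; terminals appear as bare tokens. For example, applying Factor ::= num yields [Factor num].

[Expr [Expr [Term [Factor ( [Expr [Term [Factor num]]] )]]] & [Term [Factor ( [Expr [Term [Factor num]]] )]]]

Expr
Expr & Term
Term & Term
Factor & Term
( Expr ) & Term
( Term ) & Term
( Factor ) & Term
( num ) & Term
( num ) & Factor
( num ) & ( Expr )
( num ) & ( Term )
( num ) & ( Factor )
( num ) & ( num )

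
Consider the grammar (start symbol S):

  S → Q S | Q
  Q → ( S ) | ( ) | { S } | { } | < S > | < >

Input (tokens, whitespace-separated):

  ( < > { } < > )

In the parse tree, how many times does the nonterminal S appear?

4

[S [Q ( [S [Q < >] [S [Q { }] [S [Q < >]]]] )]]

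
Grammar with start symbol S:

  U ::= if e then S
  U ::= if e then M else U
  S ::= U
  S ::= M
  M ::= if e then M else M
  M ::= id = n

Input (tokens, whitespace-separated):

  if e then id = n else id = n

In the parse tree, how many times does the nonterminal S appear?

1

[S [M if e then [M id = n] else [M id = n]]]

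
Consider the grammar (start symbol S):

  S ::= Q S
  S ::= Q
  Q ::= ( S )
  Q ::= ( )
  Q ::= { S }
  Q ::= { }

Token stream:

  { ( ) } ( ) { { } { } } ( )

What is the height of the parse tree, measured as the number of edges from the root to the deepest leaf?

7

[S [Q { [S [Q ( )]] }] [S [Q ( )] [S [Q { [S [Q { }] [S [Q { }]]] }] [S [Q ( )]]]]]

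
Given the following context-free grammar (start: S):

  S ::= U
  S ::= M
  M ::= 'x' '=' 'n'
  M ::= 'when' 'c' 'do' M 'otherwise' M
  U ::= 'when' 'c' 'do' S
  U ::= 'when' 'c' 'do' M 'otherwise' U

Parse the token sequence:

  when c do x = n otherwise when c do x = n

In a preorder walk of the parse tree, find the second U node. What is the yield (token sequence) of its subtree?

when c do x = n

[S [U when c do [M x = n] otherwise [U when c do [S [M x = n]]]]]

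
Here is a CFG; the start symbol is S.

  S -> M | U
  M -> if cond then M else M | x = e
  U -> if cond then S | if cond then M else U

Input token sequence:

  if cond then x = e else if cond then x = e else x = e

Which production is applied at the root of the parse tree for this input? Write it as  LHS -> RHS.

S -> M

[S [M if cond then [M x = e] else [M if cond then [M x = e] else [M x = e]]]]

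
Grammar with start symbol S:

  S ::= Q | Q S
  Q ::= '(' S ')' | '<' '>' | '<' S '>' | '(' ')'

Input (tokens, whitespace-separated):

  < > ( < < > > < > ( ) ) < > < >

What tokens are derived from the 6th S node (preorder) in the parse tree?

( )

[S [Q < >] [S [Q ( [S [Q < [S [Q < >]] >] [S [Q < >] [S [Q ( )]]]] )] [S [Q < >] [S [Q < >]]]]]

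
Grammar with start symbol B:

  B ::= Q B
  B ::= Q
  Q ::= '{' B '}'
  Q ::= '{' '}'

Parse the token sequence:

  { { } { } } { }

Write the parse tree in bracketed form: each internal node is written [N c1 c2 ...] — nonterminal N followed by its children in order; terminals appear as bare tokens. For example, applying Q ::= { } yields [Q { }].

[B [Q { [B [Q { }] [B [Q { }]]] }] [B [Q { }]]]

B
Q B
{ B } B
{ Q B } B
{ { } B } B
{ { } Q } B
{ { } { } } B
{ { } { } } Q
{ { } { } } { }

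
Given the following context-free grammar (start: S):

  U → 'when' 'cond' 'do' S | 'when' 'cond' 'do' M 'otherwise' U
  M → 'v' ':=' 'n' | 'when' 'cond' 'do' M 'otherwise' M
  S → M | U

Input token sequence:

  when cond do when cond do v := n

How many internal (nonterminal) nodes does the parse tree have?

6

[S [U when cond do [S [U when cond do [S [M v := n]]]]]]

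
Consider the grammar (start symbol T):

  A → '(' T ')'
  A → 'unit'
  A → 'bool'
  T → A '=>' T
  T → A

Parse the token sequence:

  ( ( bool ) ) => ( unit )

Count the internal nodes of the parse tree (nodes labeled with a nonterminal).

10

[T [A ( [T [A ( [T [A bool]] )]] )] => [T [A ( [T [A unit]] )]]]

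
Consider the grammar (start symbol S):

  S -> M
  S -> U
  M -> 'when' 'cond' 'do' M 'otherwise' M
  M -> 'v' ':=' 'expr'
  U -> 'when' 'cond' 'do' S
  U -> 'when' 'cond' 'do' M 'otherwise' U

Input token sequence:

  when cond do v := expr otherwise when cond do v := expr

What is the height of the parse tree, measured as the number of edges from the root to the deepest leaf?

5

[S [U when cond do [M v := expr] otherwise [U when cond do [S [M v := expr]]]]]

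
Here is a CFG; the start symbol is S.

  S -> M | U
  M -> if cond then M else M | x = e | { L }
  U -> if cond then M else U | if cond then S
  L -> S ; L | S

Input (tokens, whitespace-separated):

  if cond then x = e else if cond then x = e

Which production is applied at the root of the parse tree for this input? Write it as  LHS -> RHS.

[S [U if cond then [M x = e] else [U if cond then [S [M x = e]]]]]

S -> U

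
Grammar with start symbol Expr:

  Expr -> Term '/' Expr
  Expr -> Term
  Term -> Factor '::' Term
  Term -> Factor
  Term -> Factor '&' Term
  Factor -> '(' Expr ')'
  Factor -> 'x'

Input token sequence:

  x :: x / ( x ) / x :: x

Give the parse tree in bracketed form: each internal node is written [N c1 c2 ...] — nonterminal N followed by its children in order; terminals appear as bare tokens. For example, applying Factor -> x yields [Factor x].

[Expr [Term [Factor x] :: [Term [Factor x]]] / [Expr [Term [Factor ( [Expr [Term [Factor x]]] )]] / [Expr [Term [Factor x] :: [Term [Factor x]]]]]]

Expr
Term / Expr
Factor :: Term / Expr
x :: Term / Expr
x :: Factor / Expr
x :: x / Expr
x :: x / Term / Expr
x :: x / Factor / Expr
x :: x / ( Expr ) / Expr
x :: x / ( Term ) / Expr
x :: x / ( Factor ) / Expr
x :: x / ( x ) / Expr
x :: x / ( x ) / Term
x :: x / ( x ) / Factor :: Term
x :: x / ( x ) / x :: Term
x :: x / ( x ) / x :: Factor
x :: x / ( x ) / x :: x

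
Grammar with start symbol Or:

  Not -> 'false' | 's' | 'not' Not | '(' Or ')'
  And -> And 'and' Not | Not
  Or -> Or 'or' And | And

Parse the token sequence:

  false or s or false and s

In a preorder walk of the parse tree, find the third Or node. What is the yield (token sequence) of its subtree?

false

[Or [Or [Or [And [Not false]]] or [And [Not s]]] or [And [And [Not false]] and [Not s]]]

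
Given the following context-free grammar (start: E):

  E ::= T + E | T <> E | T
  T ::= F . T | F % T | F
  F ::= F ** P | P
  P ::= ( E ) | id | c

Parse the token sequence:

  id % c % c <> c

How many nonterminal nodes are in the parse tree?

[E [T [F [P id]] % [T [F [P c]] % [T [F [P c]]]]] <> [E [T [F [P c]]]]]

14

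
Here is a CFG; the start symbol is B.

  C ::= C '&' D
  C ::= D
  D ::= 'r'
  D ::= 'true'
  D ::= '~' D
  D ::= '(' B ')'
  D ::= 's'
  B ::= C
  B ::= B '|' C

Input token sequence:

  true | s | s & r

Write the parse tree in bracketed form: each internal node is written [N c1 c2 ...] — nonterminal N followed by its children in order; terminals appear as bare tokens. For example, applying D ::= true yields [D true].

[B [B [B [C [D true]]] | [C [D s]]] | [C [C [D s]] & [D r]]]

B
B | C
B | C | C
C | C | C
D | C | C
true | C | C
true | D | C
true | s | C
true | s | C & D
true | s | D & D
true | s | s & D
true | s | s & r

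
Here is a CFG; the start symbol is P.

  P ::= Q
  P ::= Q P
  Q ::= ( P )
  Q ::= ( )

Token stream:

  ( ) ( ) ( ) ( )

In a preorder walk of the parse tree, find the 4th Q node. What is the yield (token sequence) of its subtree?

( )

[P [Q ( )] [P [Q ( )] [P [Q ( )] [P [Q ( )]]]]]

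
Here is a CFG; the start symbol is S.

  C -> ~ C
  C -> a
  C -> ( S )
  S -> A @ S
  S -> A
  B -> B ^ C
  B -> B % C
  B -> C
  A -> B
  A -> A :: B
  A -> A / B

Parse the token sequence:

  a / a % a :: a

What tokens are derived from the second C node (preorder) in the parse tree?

a

[S [A [A [A [B [C a]]] / [B [B [C a]] % [C a]]] :: [B [C a]]]]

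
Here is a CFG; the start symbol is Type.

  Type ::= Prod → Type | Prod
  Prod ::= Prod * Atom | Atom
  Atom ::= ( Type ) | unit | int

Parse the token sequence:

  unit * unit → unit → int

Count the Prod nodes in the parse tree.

[Type [Prod [Prod [Atom unit]] * [Atom unit]] → [Type [Prod [Atom unit]] → [Type [Prod [Atom int]]]]]

4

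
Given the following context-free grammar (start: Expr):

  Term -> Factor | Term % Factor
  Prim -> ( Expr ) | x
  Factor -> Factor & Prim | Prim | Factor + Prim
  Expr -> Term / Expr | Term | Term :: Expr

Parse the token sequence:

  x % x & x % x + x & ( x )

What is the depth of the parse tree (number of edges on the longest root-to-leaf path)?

[Expr [Term [Term [Term [Factor [Prim x]]] % [Factor [Factor [Prim x]] & [Prim x]]] % [Factor [Factor [Factor [Prim x]] + [Prim x]] & [Prim ( [Expr [Term [Factor [Prim x]]]] )]]]]

8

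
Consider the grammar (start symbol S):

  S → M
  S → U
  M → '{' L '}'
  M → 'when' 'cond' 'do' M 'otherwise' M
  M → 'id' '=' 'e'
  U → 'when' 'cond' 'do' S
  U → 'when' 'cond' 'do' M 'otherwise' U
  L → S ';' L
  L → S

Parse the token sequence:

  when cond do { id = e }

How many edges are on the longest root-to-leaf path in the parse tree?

[S [U when cond do [S [M { [L [S [M id = e]]] }]]]]

7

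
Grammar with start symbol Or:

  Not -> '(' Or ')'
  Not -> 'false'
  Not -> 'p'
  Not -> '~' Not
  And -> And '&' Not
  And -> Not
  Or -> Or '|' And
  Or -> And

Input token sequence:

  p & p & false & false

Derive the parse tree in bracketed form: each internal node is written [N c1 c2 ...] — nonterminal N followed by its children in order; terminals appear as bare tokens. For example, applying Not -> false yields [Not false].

Or
And
And & Not
And & Not & Not
And & Not & Not & Not
Not & Not & Not & Not
p & Not & Not & Not
p & p & Not & Not
p & p & false & Not
p & p & false & false

[Or [And [And [And [And [Not p]] & [Not p]] & [Not false]] & [Not false]]]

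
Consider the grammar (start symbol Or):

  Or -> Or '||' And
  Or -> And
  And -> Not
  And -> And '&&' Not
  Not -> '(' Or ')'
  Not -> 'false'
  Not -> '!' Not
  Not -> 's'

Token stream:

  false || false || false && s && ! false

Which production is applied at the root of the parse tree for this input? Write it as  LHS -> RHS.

[Or [Or [Or [And [Not false]]] || [And [Not false]]] || [And [And [And [Not false]] && [Not s]] && [Not ! [Not false]]]]

Or -> Or '||' And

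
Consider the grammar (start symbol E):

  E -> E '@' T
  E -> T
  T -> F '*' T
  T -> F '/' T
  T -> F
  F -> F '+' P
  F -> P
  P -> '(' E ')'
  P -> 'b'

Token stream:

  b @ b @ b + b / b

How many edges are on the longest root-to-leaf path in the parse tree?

6

[E [E [E [T [F [P b]]]] @ [T [F [P b]]]] @ [T [F [F [P b]] + [P b]] / [T [F [P b]]]]]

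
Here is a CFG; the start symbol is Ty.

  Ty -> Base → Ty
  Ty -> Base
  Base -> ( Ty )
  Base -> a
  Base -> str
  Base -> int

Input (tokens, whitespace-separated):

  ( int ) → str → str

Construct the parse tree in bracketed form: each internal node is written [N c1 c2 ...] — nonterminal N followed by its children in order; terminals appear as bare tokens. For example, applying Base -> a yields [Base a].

[Ty [Base ( [Ty [Base int]] )] → [Ty [Base str] → [Ty [Base str]]]]

Ty
Base → Ty
( Ty ) → Ty
( Base ) → Ty
( int ) → Ty
( int ) → Base → Ty
( int ) → str → Ty
( int ) → str → Base
( int ) → str → str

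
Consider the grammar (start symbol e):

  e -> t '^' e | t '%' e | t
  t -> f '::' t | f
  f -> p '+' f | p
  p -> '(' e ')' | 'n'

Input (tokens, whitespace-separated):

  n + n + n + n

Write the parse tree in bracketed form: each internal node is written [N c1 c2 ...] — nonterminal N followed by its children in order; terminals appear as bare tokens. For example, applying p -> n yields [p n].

e
t
f
p + f
n + f
n + p + f
n + n + f
n + n + p + f
n + n + n + f
n + n + n + p
n + n + n + n

[e [t [f [p n] + [f [p n] + [f [p n] + [f [p n]]]]]]]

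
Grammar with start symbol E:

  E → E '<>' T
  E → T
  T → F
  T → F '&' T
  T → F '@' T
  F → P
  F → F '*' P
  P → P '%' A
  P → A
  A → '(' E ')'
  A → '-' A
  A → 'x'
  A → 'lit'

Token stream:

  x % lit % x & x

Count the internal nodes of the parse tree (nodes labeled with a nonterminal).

[E [T [F [P [P [P [A x]] % [A lit]] % [A x]]] & [T [F [P [A x]]]]]]

13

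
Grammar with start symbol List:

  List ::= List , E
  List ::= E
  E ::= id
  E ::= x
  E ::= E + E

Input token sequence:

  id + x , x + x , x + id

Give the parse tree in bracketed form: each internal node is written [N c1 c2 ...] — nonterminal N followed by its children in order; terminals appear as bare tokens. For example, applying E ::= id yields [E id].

[List [List [List [E [E id] + [E x]]] , [E [E x] + [E x]]] , [E [E x] + [E id]]]

List
List , E
List , E , E
E , E , E
E + E , E , E
id + E , E , E
id + x , E , E
id + x , E + E , E
id + x , x + E , E
id + x , x + x , E
id + x , x + x , E + E
id + x , x + x , x + E
id + x , x + x , x + id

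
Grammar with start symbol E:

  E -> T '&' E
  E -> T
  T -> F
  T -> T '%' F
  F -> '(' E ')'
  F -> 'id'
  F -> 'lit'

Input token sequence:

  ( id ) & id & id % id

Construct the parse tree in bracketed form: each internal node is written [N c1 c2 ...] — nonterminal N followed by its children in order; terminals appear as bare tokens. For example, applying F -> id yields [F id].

[E [T [F ( [E [T [F id]]] )]] & [E [T [F id]] & [E [T [T [F id]] % [F id]]]]]

E
T & E
F & E
( E ) & E
( T ) & E
( F ) & E
( id ) & E
( id ) & T & E
( id ) & F & E
( id ) & id & E
( id ) & id & T
( id ) & id & T % F
( id ) & id & F % F
( id ) & id & id % F
( id ) & id & id % id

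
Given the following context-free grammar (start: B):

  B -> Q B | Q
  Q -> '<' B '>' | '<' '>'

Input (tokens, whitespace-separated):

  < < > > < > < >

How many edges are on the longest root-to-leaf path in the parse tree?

4

[B [Q < [B [Q < >]] >] [B [Q < >] [B [Q < >]]]]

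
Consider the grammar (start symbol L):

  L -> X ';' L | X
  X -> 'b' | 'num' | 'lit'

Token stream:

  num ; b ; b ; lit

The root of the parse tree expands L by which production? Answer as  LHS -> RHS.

[L [X num] ; [L [X b] ; [L [X b] ; [L [X lit]]]]]

L -> X ';' L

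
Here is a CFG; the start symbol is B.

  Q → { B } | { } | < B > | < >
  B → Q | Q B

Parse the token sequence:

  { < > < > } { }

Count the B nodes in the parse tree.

4

[B [Q { [B [Q < >] [B [Q < >]]] }] [B [Q { }]]]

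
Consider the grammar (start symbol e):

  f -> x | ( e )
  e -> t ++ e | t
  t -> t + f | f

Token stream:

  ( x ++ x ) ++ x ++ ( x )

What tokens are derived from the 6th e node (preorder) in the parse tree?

[e [t [f ( [e [t [f x]] ++ [e [t [f x]]]] )]] ++ [e [t [f x]] ++ [e [t [f ( [e [t [f x]]] )]]]]]

x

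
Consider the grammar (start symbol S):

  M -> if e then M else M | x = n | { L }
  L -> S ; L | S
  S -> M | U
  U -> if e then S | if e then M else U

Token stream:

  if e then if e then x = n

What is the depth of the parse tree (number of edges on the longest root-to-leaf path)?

6

[S [U if e then [S [U if e then [S [M x = n]]]]]]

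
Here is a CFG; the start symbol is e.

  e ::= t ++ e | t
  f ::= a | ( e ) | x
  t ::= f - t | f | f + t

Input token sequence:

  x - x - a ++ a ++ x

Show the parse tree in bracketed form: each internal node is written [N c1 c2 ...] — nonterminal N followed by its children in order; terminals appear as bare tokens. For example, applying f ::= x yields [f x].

e
t ++ e
f - t ++ e
x - t ++ e
x - f - t ++ e
x - x - t ++ e
x - x - f ++ e
x - x - a ++ e
x - x - a ++ t ++ e
x - x - a ++ f ++ e
x - x - a ++ a ++ e
x - x - a ++ a ++ t
x - x - a ++ a ++ f
x - x - a ++ a ++ x

[e [t [f x] - [t [f x] - [t [f a]]]] ++ [e [t [f a]] ++ [e [t [f x]]]]]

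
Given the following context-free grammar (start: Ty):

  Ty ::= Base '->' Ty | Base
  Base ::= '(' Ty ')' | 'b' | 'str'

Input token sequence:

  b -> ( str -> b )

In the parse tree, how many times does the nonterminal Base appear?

[Ty [Base b] -> [Ty [Base ( [Ty [Base str] -> [Ty [Base b]]] )]]]

4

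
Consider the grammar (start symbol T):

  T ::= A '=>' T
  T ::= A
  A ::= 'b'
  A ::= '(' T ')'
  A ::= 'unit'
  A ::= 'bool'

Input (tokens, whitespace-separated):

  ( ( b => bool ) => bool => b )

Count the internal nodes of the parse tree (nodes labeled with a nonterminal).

[T [A ( [T [A ( [T [A b] => [T [A bool]]] )] => [T [A bool] => [T [A b]]]] )]]

12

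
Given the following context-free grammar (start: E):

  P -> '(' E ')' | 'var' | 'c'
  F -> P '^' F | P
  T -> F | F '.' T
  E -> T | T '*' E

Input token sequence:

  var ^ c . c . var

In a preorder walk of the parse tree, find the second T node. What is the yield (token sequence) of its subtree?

c . var

[E [T [F [P var] ^ [F [P c]]] . [T [F [P c]] . [T [F [P var]]]]]]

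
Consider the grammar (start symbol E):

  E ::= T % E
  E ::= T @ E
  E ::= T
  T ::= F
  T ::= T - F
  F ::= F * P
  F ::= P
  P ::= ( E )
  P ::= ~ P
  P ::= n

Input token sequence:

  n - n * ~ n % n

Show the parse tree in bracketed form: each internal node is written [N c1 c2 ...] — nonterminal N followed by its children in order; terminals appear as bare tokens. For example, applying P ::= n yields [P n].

[E [T [T [F [P n]]] - [F [F [P n]] * [P ~ [P n]]]] % [E [T [F [P n]]]]]

E
T % E
T - F % E
F - F % E
P - F % E
n - F % E
n - F * P % E
n - P * P % E
n - n * P % E
n - n * ~ P % E
n - n * ~ n % E
n - n * ~ n % T
n - n * ~ n % F
n - n * ~ n % P
n - n * ~ n % n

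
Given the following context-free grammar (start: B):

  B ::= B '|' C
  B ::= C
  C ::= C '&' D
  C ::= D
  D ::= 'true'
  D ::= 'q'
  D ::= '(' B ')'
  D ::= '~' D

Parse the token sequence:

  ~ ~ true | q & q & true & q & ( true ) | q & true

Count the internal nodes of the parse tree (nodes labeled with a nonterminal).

24

[B [B [B [C [D ~ [D ~ [D true]]]]] | [C [C [C [C [C [D q]] & [D q]] & [D true]] & [D q]] & [D ( [B [C [D true]]] )]]] | [C [C [D q]] & [D true]]]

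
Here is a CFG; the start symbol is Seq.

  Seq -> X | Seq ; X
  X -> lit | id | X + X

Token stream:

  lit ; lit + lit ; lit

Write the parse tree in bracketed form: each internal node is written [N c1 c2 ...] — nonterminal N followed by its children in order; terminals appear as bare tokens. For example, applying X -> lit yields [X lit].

[Seq [Seq [Seq [X lit]] ; [X [X lit] + [X lit]]] ; [X lit]]

Seq
Seq ; X
Seq ; X ; X
X ; X ; X
lit ; X ; X
lit ; X + X ; X
lit ; lit + X ; X
lit ; lit + lit ; X
lit ; lit + lit ; lit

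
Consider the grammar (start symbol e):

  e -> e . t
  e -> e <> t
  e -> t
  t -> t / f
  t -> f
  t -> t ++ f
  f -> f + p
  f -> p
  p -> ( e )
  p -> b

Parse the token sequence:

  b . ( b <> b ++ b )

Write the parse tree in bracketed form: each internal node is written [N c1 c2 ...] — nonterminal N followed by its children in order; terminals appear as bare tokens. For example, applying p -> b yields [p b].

[e [e [t [f [p b]]]] . [t [f [p ( [e [e [t [f [p b]]]] <> [t [t [f [p b]]] ++ [f [p b]]]] )]]]]

e
e . t
t . t
f . t
p . t
b . t
b . f
b . p
b . ( e )
b . ( e <> t )
b . ( t <> t )
b . ( f <> t )
b . ( p <> t )
b . ( b <> t )
b . ( b <> t ++ f )
b . ( b <> f ++ f )
b . ( b <> p ++ f )
b . ( b <> b ++ f )
b . ( b <> b ++ p )
b . ( b <> b ++ b )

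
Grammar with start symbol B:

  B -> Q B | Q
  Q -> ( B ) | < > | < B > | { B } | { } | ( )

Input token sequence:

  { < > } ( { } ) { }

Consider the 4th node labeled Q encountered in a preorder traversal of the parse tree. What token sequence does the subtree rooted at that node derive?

[B [Q { [B [Q < >]] }] [B [Q ( [B [Q { }]] )] [B [Q { }]]]]

{ }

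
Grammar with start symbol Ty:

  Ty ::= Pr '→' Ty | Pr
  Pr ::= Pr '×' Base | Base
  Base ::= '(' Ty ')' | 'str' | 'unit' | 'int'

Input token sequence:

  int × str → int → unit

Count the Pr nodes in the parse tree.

4

[Ty [Pr [Pr [Base int]] × [Base str]] → [Ty [Pr [Base int]] → [Ty [Pr [Base unit]]]]]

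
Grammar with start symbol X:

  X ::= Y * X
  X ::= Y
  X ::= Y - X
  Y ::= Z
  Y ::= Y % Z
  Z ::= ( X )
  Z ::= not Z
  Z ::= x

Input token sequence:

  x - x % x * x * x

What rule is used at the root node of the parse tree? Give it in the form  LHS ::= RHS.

X ::= Y - X

[X [Y [Z x]] - [X [Y [Y [Z x]] % [Z x]] * [X [Y [Z x]] * [X [Y [Z x]]]]]]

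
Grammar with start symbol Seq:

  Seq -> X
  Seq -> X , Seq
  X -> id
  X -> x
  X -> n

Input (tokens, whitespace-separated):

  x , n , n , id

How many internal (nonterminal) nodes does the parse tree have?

[Seq [X x] , [Seq [X n] , [Seq [X n] , [Seq [X id]]]]]

8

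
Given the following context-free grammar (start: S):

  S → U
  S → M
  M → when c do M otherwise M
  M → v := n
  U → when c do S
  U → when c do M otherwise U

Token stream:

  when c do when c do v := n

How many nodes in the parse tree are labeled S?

[S [U when c do [S [U when c do [S [M v := n]]]]]]

3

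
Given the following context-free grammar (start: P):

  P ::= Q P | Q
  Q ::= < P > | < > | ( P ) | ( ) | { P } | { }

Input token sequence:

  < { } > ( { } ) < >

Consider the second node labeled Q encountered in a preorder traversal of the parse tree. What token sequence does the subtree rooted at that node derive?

{ }

[P [Q < [P [Q { }]] >] [P [Q ( [P [Q { }]] )] [P [Q < >]]]]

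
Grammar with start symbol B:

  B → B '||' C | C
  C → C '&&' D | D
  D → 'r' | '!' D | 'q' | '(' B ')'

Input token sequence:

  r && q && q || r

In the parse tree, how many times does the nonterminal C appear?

4

[B [B [C [C [C [D r]] && [D q]] && [D q]]] || [C [D r]]]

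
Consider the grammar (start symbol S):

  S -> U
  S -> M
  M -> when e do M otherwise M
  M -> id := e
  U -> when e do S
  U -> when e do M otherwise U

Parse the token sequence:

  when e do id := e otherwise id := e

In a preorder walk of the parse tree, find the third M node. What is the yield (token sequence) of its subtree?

[S [M when e do [M id := e] otherwise [M id := e]]]

id := e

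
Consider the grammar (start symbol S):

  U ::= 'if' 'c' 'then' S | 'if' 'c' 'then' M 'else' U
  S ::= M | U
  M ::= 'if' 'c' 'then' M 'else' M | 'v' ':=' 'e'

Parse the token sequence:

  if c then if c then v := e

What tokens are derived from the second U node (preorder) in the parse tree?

if c then v := e

[S [U if c then [S [U if c then [S [M v := e]]]]]]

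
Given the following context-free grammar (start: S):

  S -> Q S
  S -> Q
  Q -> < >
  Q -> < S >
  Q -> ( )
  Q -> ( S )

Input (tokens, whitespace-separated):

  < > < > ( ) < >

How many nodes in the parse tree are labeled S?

4

[S [Q < >] [S [Q < >] [S [Q ( )] [S [Q < >]]]]]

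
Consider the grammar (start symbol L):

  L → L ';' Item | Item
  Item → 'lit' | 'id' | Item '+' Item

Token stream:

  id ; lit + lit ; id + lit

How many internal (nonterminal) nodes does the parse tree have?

10

[L [L [L [Item id]] ; [Item [Item lit] + [Item lit]]] ; [Item [Item id] + [Item lit]]]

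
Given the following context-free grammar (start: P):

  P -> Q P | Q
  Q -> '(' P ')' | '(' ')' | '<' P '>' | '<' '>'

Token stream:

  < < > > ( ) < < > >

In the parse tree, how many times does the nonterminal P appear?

5

[P [Q < [P [Q < >]] >] [P [Q ( )] [P [Q < [P [Q < >]] >]]]]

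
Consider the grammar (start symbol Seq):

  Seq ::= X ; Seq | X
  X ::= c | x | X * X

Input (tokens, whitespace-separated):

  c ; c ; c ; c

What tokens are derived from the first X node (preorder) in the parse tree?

c

[Seq [X c] ; [Seq [X c] ; [Seq [X c] ; [Seq [X c]]]]]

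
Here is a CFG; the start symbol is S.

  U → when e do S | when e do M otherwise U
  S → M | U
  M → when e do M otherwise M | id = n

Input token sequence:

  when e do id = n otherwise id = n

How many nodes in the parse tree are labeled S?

1

[S [M when e do [M id = n] otherwise [M id = n]]]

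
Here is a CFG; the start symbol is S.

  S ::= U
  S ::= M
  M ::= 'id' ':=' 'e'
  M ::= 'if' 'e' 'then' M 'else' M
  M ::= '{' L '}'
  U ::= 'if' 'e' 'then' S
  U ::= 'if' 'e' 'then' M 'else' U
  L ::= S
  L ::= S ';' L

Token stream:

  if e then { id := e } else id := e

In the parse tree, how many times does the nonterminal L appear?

[S [M if e then [M { [L [S [M id := e]]] }] else [M id := e]]]

1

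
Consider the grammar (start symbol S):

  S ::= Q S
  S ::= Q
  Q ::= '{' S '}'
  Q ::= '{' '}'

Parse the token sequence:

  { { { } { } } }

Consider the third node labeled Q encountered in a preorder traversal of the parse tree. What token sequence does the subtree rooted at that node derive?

{ }

[S [Q { [S [Q { [S [Q { }] [S [Q { }]]] }]] }]]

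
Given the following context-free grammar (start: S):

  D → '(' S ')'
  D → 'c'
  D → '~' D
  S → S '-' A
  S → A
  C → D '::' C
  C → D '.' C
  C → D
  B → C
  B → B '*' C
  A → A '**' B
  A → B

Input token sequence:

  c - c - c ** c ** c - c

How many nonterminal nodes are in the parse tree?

[S [S [S [S [A [B [C [D c]]]]] - [A [B [C [D c]]]]] - [A [A [A [B [C [D c]]]] ** [B [C [D c]]]] ** [B [C [D c]]]]] - [A [B [C [D c]]]]]

28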